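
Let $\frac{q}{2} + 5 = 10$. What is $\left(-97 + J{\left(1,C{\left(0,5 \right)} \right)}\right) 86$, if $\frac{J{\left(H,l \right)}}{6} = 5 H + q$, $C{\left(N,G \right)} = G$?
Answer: $-602$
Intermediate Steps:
$q = 10$ ($q = -10 + 2 \cdot 10 = -10 + 20 = 10$)
$J{\left(H,l \right)} = 60 + 30 H$ ($J{\left(H,l \right)} = 6 \left(5 H + 10\right) = 6 \left(10 + 5 H\right) = 60 + 30 H$)
$\left(-97 + J{\left(1,C{\left(0,5 \right)} \right)}\right) 86 = \left(-97 + \left(60 + 30 \cdot 1\right)\right) 86 = \left(-97 + \left(60 + 30\right)\right) 86 = \left(-97 + 90\right) 86 = \left(-7\right) 86 = -602$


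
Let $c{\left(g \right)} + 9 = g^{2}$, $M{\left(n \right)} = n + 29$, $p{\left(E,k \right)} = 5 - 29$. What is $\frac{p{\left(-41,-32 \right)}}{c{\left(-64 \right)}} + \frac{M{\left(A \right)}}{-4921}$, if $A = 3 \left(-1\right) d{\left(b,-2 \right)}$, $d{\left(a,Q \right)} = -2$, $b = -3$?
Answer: $- \frac{37307}{2873161} \approx -0.012985$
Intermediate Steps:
$p{\left(E,k \right)} = -24$ ($p{\left(E,k \right)} = 5 - 29 = -24$)
$A = 6$ ($A = 3 \left(-1\right) \left(-2\right) = \left(-3\right) \left(-2\right) = 6$)
$M{\left(n \right)} = 29 + n$
$c{\left(g \right)} = -9 + g^{2}$
$\frac{p{\left(-41,-32 \right)}}{c{\left(-64 \right)}} + \frac{M{\left(A \right)}}{-4921} = - \frac{24}{-9 + \left(-64\right)^{2}} + \frac{29 + 6}{-4921} = - \frac{24}{-9 + 4096} + 35 \left(- \frac{1}{4921}\right) = - \frac{24}{4087} - \frac{5}{703} = - \frac{37307}{2873161}$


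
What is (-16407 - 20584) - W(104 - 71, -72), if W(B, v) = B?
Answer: -37024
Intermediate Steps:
(-16407 - 20584) - W(104 - 71, -72) = (-16407 - 20584) - (104 - 71) = -36991 - 1*33 = -36991 - 33 = -37024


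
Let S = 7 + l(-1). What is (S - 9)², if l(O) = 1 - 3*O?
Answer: 4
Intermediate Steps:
S = 11 (S = 7 + (1 - 3*(-1)) = 7 + (1 + 3) = 7 + 4 = 11)
(S - 9)² = (11 - 9)² = 2² = 4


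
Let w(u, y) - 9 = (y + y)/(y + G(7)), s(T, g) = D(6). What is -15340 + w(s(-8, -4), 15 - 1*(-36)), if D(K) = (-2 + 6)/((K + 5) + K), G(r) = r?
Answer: -444548/29 ≈ -15329.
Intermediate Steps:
D(K) = 4/(5 + 2*K) (D(K) = 4/((5 + K) + K) = 4/(5 + 2*K))
s(T, g) = 4/17 (s(T, g) = 4/(5 + 2*6) = 4/(5 + 12) = 4/17)
w(u, y) = 9 + 2*y/(7 + y) (w(u, y) = 9 + (y + y)/(y + 7) = 9 + (2*y)/(7 + y) = 9 + 2*y/(7 + y))
-15340 + w(s(-8, -4), 15 - 1*(-36)) = -15340 + (63 + 11*(15 - 1*(-36)))/(7 + (15 - 1*(-36))) = -15340 + (63 + 11*(15 + 36))/(7 + (15 + 36)) = -15340 + (63 + 11*51)/(7 + 51) = -15340 + (63 + 561)/58 = -15340 + (1/58)*624 = -15340 + 312/29 = -444548/29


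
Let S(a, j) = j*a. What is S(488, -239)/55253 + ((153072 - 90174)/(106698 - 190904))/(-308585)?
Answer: -1515322523817563/717866549651515 ≈ -2.1109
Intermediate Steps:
S(a, j) = a*j
S(488, -239)/55253 + ((153072 - 90174)/(106698 - 190904))/(-308585) = (488*(-239))/55253 + ((153072 - 90174)/(106698 - 190904))/(-308585) = -116632*1/55253 + (62898/(-84206))*(-1/308585) = -116632/55253 + (62898*(-1/84206))*(-1/308585) = -116632/55253 - 31449/42103*(-1/308585) = -116632/55253 + 31449/12992354255 = -1515322523817563/717866549651515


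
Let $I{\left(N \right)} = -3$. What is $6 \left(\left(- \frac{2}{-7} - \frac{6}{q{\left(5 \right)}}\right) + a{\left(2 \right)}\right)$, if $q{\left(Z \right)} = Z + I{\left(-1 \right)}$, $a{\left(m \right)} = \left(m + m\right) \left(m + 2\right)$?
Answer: $\frac{558}{7} \approx 79.714$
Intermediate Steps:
$a{\left(m \right)} = 2 m \left(2 + m\right)$
$q{\left(Z \right)} = -3 + Z$ ($q{\left(Z \right)} = Z - 3 = -3 + Z$)
$6 \left(\left(- \frac{2}{-7} - \frac{6}{q{\left(5 \right)}}\right) + a{\left(2 \right)}\right) = 6 \left(\left(- \frac{2}{-7} - \frac{6}{-3 + 5}\right) + 2 \cdot 2 \left(2 + 2\right)\right) = 6 \left(\left(\left(-2\right) \left(- \frac{1}{7}\right) - \frac{6}{2}\right) + 2 \cdot 2 \cdot 4\right) = 6 \left(\left(\frac{2}{7} - 3\right) + 16\right) = 6 \left(- \frac{19}{7} + 16\right) = 6 \cdot \frac{93}{7} = \frac{558}{7}$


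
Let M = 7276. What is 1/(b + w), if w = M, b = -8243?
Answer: -1/967 ≈ -0.0010341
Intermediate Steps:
w = 7276
1/(b + w) = 1/(-8243 + 7276) = 1/(-967) = -1/967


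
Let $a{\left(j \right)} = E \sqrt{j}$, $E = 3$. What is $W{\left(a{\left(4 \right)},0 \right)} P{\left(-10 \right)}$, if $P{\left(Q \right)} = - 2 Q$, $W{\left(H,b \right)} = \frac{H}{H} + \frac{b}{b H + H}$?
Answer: $20$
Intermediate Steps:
$a{\left(j \right)} = 3 \sqrt{j}$
$W{\left(H,b \right)} = 1 + \frac{b}{H + H b}$ ($W{\left(H,b \right)} = 1 + \frac{b}{H b + H} = 1 + \frac{b}{H + H b}$)
$W{\left(a{\left(4 \right)},0 \right)} P{\left(-10 \right)} = \frac{3 \sqrt{4} + 0 + 3 \sqrt{4} \cdot 0}{3 \sqrt{4} \left(1 + 0\right)} \left(\left(-2\right) \left(-10\right)\right) = \frac{3 \cdot 2 + 0 + 3 \cdot 2 \cdot 0}{3 \cdot 2 \cdot 1} \cdot 20 = \frac{1}{6} \cdot 1 \left(6 + 0 + 6 \cdot 0\right) 20 = \frac{1}{6} \cdot 1 \left(6 + 0 + 0\right) 20 = \frac{1}{6} \cdot 1 \cdot 6 \cdot 20 = 1 \cdot 20 = 20$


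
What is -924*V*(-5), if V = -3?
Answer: -13860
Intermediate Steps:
-924*V*(-5) = -(-2772)*(-5) = -924*15 = -13860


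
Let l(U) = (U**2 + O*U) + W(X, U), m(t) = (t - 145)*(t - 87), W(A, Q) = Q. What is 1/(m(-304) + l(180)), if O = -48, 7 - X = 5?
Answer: 1/199499 ≈ 5.0126e-6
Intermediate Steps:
X = 2 (X = 7 - 1*5 = 7 - 5 = 2)
m(t) = (-145 + t)*(-87 + t)
l(U) = U**2 - 47*U (l(U) = (U**2 - 48*U) + U = U**2 - 47*U)
1/(m(-304) + l(180)) = 1/((12615 + (-304)**2 - 232*(-304)) + 180*(-47 + 180)) = 1/((12615 + 92416 + 70528) + 180*133) = 1/(175559 + 23940) = 1/199499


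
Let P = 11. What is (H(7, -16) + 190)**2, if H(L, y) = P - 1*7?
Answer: 37636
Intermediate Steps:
H(L, y) = 4 (H(L, y) = 11 - 1*7 = 11 - 7 = 4)
(H(7, -16) + 190)**2 = (4 + 190)**2 = 194**2 = 37636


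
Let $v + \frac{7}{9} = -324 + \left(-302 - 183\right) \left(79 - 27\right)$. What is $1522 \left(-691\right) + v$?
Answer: $- \frac{9695221}{9} \approx -1.0772 \cdot 10^{6}$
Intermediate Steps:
$v = - \frac{229903}{9}$ ($v = - \frac{7}{9} + \left(-324 + \left(-302 - 183\right) \left(79 - 27\right)\right) = - \frac{7}{9} - 25544 = - \frac{229903}{9} \approx -25545.0$)
$1522 \left(-691\right) + v = 1522 \left(-691\right) - \frac{229903}{9} = -1051702 - \frac{229903}{9} = - \frac{9695221}{9}$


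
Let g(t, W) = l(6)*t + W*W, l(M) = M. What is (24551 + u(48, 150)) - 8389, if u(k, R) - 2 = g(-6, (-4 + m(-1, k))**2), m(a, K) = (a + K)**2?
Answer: 23639287116753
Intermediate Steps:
m(a, K) = (K + a)**2
g(t, W) = W**2 + 6*t (g(t, W) = 6*t + W*W = 6*t + W**2 = W**2 + 6*t)
u(k, R) = -34 + (-4 + (-1 + k)**2)**4 (u(k, R) = 2 + (((-4 + (k - 1)**2)**2)**2 + 6*(-6)) = 2 + (((-4 + (-1 + k)**2)**2)**2 - 36) = 2 + ((-4 + (-1 + k)**2)**4 - 36) = 2 + (-36 + (-4 + (-1 + k)**2)**4) = -34 + (-4 + (-1 + k)**2)**4)
(24551 + u(48, 150)) - 8389 = (24551 + (-34 + (-4 + (-1 + 48)**2)**4)) - 8389 = (24551 + (-34 + (-4 + 47**2)**4)) - 8389 = (24551 + (-34 + (-4 + 2209)**4)) - 8389 = (24551 + (-34 + 2205**4)) - 8389 = (24551 + (-34 + 23639287100625)) - 8389 = (24551 + 23639287100591) - 8389 = 23639287125142 - 8389 = 23639287116753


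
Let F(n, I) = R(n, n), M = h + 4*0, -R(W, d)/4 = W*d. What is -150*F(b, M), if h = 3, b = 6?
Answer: 21600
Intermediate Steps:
R(W, d) = -4*W*d
M = 3 (M = 3 + 4*0 = 3 + 0 = 3)
F(n, I) = -4*n**2 (F(n, I) = -4*n*n = -4*n**2)
-150*F(b, M) = -(-600)*6**2 = -(-600)*36 = -150*(-144) = 21600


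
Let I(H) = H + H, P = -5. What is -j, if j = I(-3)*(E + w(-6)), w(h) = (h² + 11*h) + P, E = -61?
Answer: -576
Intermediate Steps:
I(H) = 2*H
w(h) = -5 + h² + 11*h (w(h) = (h² + 11*h) - 5 = -5 + h² + 11*h)
j = 576 (j = (2*(-3))*(-61 + (-5 + (-6)² + 11*(-6))) = -6*(-61 + (-5 + 36 - 66)) = -6*(-61 - 35) = -6*(-96) = 576)
-j = -1*576 = -576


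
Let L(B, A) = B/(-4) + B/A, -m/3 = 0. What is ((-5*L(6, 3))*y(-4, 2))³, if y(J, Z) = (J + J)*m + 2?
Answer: -125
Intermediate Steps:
m = 0 (m = -3*0 = 0)
L(B, A) = -B/4 + B/A (L(B, A) = B*(-¼) + B/A = -B/4 + B/A)
y(J, Z) = 2 (y(J, Z) = (J + J)*0 + 2 = (2*J)*0 + 2 = 0 + 2 = 2)
((-5*L(6, 3))*y(-4, 2))³ = (-5*(-¼*6 + 6/3)*2)³ = (-5*(-3/2 + 6*(⅓))*2)³ = (-5*(-3/2 + 2)*2)³ = (-5*½*2)³ = (-5/2*2)³ = (-5)³ = -125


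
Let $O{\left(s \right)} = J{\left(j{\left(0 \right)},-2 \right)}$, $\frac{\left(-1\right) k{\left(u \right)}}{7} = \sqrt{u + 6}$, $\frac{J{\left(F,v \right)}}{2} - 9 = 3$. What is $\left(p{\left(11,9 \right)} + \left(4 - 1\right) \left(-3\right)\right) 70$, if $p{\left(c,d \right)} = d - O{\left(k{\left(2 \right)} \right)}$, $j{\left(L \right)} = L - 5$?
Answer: $-1680$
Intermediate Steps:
$j{\left(L \right)} = -5 + L$
$J{\left(F,v \right)} = 24$ ($J{\left(F,v \right)} = 18 + 2 \cdot 3 = 18 + 6 = 24$)
$k{\left(u \right)} = - 7 \sqrt{6 + u}$ ($k{\left(u \right)} = - 7 \sqrt{u + 6} = - 7 \sqrt{6 + u}$)
$O{\left(s \right)} = 24$
$p{\left(c,d \right)} = -24 + d$ ($p{\left(c,d \right)} = d - 24 = -24 + d$)
$\left(p{\left(11,9 \right)} + \left(4 - 1\right) \left(-3\right)\right) 70 = \left(\left(-24 + 9\right) + \left(4 - 1\right) \left(-3\right)\right) 70 = \left(-15 + 3 \left(-3\right)\right) 70 = \left(-15 - 9\right) 70 = \left(-24\right) 70 = -1680$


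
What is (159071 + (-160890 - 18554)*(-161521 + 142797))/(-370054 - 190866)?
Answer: -3360068527/560920 ≈ -5990.3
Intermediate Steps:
(159071 + (-160890 - 18554)*(-161521 + 142797))/(-370054 - 190866) = (159071 - 179444*(-18724))/(-560920) = (159071 + 3359909456)*(-1/560920) = 3360068527*(-1/560920) = -3360068527/560920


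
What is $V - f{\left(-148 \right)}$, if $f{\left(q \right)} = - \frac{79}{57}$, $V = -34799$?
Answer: $- \frac{1983464}{57} \approx -34798.0$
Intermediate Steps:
$f{\left(q \right)} = - \frac{79}{57}$ ($f{\left(q \right)} = \left(-79\right) \frac{1}{57} = - \frac{79}{57}$)
$V - f{\left(-148 \right)} = -34799 - - \frac{79}{57} = -34799 + \frac{79}{57} = - \frac{1983464}{57}$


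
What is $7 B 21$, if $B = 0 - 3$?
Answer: $-441$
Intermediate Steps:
$B = -3$
$7 B 21 = 7 \left(-3\right) 21 = \left(-21\right) 21 = -441$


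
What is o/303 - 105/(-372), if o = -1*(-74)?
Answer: 19781/37572 ≈ 0.52648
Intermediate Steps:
o = 74
o/303 - 105/(-372) = 74/303 - 105/(-372) = 74*(1/303) - 105*(-1/372) = 74/303 + 35/124 = 19781/37572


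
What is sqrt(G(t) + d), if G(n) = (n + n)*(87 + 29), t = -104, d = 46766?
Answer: 7*sqrt(462) ≈ 150.46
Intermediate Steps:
G(n) = 232*n (G(n) = (2*n)*116 = 232*n)
sqrt(G(t) + d) = sqrt(232*(-104) + 46766) = sqrt(-24128 + 46766) = sqrt(22638) = 7*sqrt(462)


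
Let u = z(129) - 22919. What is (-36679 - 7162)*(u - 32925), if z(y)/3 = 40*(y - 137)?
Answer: 2490344164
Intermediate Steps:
z(y) = -16440 + 120*y (z(y) = 3*(40*(y - 137)) = 3*(40*(-137 + y)) = 3*(-5480 + 40*y) = -16440 + 120*y)
u = -23879 (u = (-16440 + 120*129) - 22919 = (-16440 + 15480) - 22919 = -960 - 22919 = -23879)
(-36679 - 7162)*(u - 32925) = (-36679 - 7162)*(-23879 - 32925) = -43841*(-56804) = 2490344164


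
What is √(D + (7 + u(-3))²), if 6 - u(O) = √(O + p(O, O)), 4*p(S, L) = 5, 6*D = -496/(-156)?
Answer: √(1020773 - 79092*I*√7)/78 ≈ 13.02 - 1.3208*I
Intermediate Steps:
D = 62/117 (D = (-496/(-156))/6 = (-496*(-1/156))/6 = (⅙)*(124/39) = 62/117 ≈ 0.52991)
p(S, L) = 5/4 (p(S, L) = (¼)*5 = 5/4)
u(O) = 6 - √(5/4 + O) (u(O) = 6 - √(O + 5/4) = 6 - √(5/4 + O))
√(D + (7 + u(-3))²) = √(62/117 + (7 + (6 - √(5 + 4*(-3))/2))²) = √(62/117 + (7 + (6 - √(5 - 12)/2))²) = √(62/117 + (7 + (6 - I*√7/2))²) = √(62/117 + (13 - I*√7/2)²)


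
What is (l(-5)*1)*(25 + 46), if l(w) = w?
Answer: -355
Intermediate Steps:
(l(-5)*1)*(25 + 46) = (-5*1)*(25 + 46) = -5*71 = -355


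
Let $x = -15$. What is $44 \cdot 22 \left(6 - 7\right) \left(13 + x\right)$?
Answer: $1936$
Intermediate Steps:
$44 \cdot 22 \left(6 - 7\right) \left(13 + x\right) = 44 \cdot 22 \left(6 - 7\right) \left(13 - 15\right) = 968 \left(\left(-1\right) \left(-2\right)\right) = 968 \cdot 2 = 1936$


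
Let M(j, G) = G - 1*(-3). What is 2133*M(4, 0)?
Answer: 6399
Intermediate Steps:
M(j, G) = 3 + G (M(j, G) = G + 3 = 3 + G)
2133*M(4, 0) = 2133*(3 + 0) = 2133*3 = 6399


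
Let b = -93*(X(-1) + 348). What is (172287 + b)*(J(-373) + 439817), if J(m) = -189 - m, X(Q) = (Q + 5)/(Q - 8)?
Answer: 61584446631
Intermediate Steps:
X(Q) = (5 + Q)/(-8 + Q)
b = -96968/3 (b = -93*((5 - 1)/(-8 - 1) + 348) = -93*(4/(-9) + 348) = -93*(-⅑*4 + 348) = -93*(-4/9 + 348) = -93*3128/9 = -96968/3 ≈ -32323.)
(172287 + b)*(J(-373) + 439817) = (172287 - 96968/3)*((-189 - 1*(-373)) + 439817) = 419893*((-189 + 373) + 439817)/3 = 419893*(184 + 439817)/3 = (419893/3)*440001 = 61584446631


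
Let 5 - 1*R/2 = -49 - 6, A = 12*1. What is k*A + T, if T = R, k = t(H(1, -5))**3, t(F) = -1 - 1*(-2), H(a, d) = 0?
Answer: 132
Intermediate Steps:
t(F) = 1 (t(F) = -1 + 2 = 1)
A = 12
R = 120 (R = 10 - 2*(-49 - 6) = 10 - 2*(-55) = 10 + 110 = 120)
k = 1 (k = 1**3 = 1)
T = 120
k*A + T = 1*12 + 120 = 12 + 120 = 132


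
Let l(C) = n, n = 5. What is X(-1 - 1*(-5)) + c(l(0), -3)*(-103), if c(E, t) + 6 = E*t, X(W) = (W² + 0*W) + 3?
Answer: 2182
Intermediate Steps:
l(C) = 5
X(W) = 3 + W² (X(W) = (W² + 0) + 3 = W² + 3 = 3 + W²)
c(E, t) = -6 + E*t
X(-1 - 1*(-5)) + c(l(0), -3)*(-103) = (3 + (-1 - 1*(-5))²) + (-6 + 5*(-3))*(-103) = (3 + (-1 + 5)²) + (-6 - 15)*(-103) = (3 + 4²) - 21*(-103) = (3 + 16) + 2163 = 19 + 2163 = 2182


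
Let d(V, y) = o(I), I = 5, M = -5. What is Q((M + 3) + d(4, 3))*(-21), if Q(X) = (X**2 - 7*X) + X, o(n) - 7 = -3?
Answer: 168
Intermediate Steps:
o(n) = 4 (o(n) = 7 - 3 = 4)
d(V, y) = 4
Q(X) = X**2 - 6*X
Q((M + 3) + d(4, 3))*(-21) = (((-5 + 3) + 4)*(-6 + ((-5 + 3) + 4)))*(-21) = ((-2 + 4)*(-6 + (-2 + 4)))*(-21) = (2*(-6 + 2))*(-21) = (2*(-4))*(-21) = -8*(-21) = 168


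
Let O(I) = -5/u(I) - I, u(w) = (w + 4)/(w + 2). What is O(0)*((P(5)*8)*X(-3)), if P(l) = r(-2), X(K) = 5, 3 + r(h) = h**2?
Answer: -100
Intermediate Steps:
r(h) = -3 + h**2
u(w) = (4 + w)/(2 + w)
P(l) = 1 (P(l) = -3 + (-2)**2 = -3 + 4 = 1)
O(I) = -I - 5*(2 + I)/(4 + I) (O(I) = -5*(2 + I)/(4 + I) - I = -I - 5*(2 + I)/(4 + I))
O(0)*((P(5)*8)*X(-3)) = ((-10 - 1*0**2 - 9*0)/(4 + 0))*((1*8)*5) = ((-10 - 1*0 + 0)/4)*(8*5) = ((-10 + 0 + 0)/4)*40 = ((1/4)*(-10))*40 = -5/2*40 = -100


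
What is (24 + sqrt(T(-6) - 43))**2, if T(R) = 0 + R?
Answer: 527 + 336*I ≈ 527.0 + 336.0*I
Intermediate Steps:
T(R) = R
(24 + sqrt(T(-6) - 43))**2 = (24 + sqrt(-6 - 43))**2 = (24 + sqrt(-49))**2 = (24 + 7*I)**2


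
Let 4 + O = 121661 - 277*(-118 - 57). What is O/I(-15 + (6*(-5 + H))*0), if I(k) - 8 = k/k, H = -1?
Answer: 170132/9 ≈ 18904.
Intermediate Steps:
I(k) = 9 (I(k) = 8 + k/k = 8 + 1 = 9)
O = 170132 (O = -4 + (121661 - 277*(-118 - 57)) = -4 + (121661 - 277*(-175)) = -4 + (121661 + 48475) = -4 + 170136 = 170132)
O/I(-15 + (6*(-5 + H))*0) = 170132/9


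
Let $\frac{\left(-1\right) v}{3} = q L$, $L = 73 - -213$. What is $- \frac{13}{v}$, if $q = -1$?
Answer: $- \frac{1}{66} \approx -0.015152$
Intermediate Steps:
$L = 286$ ($L = 73 + 213 = 286$)
$v = 858$ ($v = - 3 \left(\left(-1\right) 286\right) = \left(-3\right) \left(-286\right) = 858$)
$- \frac{13}{v} = - \frac{13}{858} = \left(-13\right) \frac{1}{858} = - \frac{1}{66}$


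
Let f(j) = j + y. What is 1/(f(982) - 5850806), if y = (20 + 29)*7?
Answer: -1/5849481 ≈ -1.7096e-7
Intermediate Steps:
y = 343 (y = 49*7 = 343)
f(j) = 343 + j (f(j) = j + 343 = 343 + j)
1/(f(982) - 5850806) = 1/((343 + 982) - 5850806) = 1/(1325 - 5850806) = 1/(-5849481) = -1/5849481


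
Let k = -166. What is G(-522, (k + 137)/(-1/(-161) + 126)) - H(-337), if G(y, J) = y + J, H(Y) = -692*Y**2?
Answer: 1594339623193/20287 ≈ 7.8589e+7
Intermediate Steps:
G(y, J) = J + y
G(-522, (k + 137)/(-1/(-161) + 126)) - H(-337) = ((-166 + 137)/(-1/(-161) + 126) - 522) - (-692)*(-337)**2 = (-29/(-1*(-1/161) + 126) - 522) - (-692)*113569 = (-29/(1/161 + 126) - 522) - 1*(-78589748) = (-29/20287/161 - 522) + 78589748 = (-29*161/20287 - 522) + 78589748 = (-4669/20287 - 522) + 78589748 = -10594483/20287 + 78589748 = 1594339623193/20287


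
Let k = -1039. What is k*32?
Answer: -33248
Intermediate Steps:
k*32 = -1039*32 = -33248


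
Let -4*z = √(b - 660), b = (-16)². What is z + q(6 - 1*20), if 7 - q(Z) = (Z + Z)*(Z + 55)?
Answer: 1155 - I*√101/2 ≈ 1155.0 - 5.0249*I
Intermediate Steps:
b = 256
z = -I*√101/2 (z = -√(256 - 660)/4 = -I*√101/2 ≈ -5.0249*I)
q(Z) = 7 - 2*Z*(55 + Z) (q(Z) = 7 - (Z + Z)*(Z + 55) = 7 - 2*Z*(55 + Z))
z + q(6 - 1*20) = -I*√101/2 + (7 - 110*(6 - 1*20) - 2*(6 - 1*20)²) = -I*√101/2 + (7 - 110*(6 - 20) - 2*(6 - 20)²) = -I*√101/2 + (7 - 110*(-14) - 2*(-14)²) = -I*√101/2 + (7 + 1540 - 2*196) = -I*√101/2 + (7 + 1540 - 392) = -I*√101/2 + 1155 = 1155 - I*√101/2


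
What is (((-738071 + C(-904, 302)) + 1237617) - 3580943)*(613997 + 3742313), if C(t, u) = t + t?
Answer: -13431396773550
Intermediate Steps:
C(t, u) = 2*t
(((-738071 + C(-904, 302)) + 1237617) - 3580943)*(613997 + 3742313) = (((-738071 + 2*(-904)) + 1237617) - 3580943)*(613997 + 3742313) = (((-738071 - 1808) + 1237617) - 3580943)*4356310 = ((-739879 + 1237617) - 3580943)*4356310 = (497738 - 3580943)*4356310 = -3083205*4356310 = -13431396773550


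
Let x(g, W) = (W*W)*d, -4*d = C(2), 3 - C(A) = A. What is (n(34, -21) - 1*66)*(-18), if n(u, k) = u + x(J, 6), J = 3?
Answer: 738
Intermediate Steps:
C(A) = 3 - A
d = -1/4 (d = -(3 - 1*2)/4 = -(3 - 2)/4 = -1/4*1 = -1/4 ≈ -0.25000)
x(g, W) = -W**2/4 (x(g, W) = (W*W)*(-1/4) = W**2*(-1/4) = -W**2/4)
n(u, k) = -9 + u (n(u, k) = u - 1/4*6**2 = u - 1/4*36 = u - 9 = -9 + u)
(n(34, -21) - 1*66)*(-18) = ((-9 + 34) - 1*66)*(-18) = (25 - 66)*(-18) = -41*(-18) = 738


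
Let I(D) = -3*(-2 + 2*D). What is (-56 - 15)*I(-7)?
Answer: -3408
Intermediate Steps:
I(D) = 6 - 6*D
(-56 - 15)*I(-7) = (-56 - 15)*(6 - 6*(-7)) = -71*(6 + 42) = -71*48 = -3408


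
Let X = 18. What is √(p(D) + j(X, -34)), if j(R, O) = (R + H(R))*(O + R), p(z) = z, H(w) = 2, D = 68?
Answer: 6*I*√7 ≈ 15.875*I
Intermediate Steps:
j(R, O) = (2 + R)*(O + R) (j(R, O) = (R + 2)*(O + R) = (2 + R)*(O + R))
√(p(D) + j(X, -34)) = √(68 + (18² + 2*(-34) + 2*18 - 34*18)) = √(68 + (324 - 68 + 36 - 612)) = √(68 - 320) = √(-252) = 6*I*√7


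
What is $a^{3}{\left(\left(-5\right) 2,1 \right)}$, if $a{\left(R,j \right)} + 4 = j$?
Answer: $-27$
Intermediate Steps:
$a{\left(R,j \right)} = -4 + j$
$a^{3}{\left(\left(-5\right) 2,1 \right)} = \left(-4 + 1\right)^{3} = \left(-3\right)^{3} = -27$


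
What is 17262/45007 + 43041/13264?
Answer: 2166109455/596972848 ≈ 3.6285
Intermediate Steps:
17262/45007 + 43041/13264 = 2166109455/596972848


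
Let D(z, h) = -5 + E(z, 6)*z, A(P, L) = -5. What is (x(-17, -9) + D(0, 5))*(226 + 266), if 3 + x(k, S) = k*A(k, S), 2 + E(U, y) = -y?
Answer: 37884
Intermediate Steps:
E(U, y) = -2 - y
x(k, S) = -3 - 5*k (x(k, S) = -3 + k*(-5) = -3 - 5*k)
D(z, h) = -5 - 8*z (D(z, h) = -5 + (-2 - 1*6)*z = -5 + (-2 - 6)*z = -5 - 8*z)
(x(-17, -9) + D(0, 5))*(226 + 266) = ((-3 - 5*(-17)) + (-5 - 8*0))*(226 + 266) = ((-3 + 85) + (-5 + 0))*492 = (82 - 5)*492 = 77*492 = 37884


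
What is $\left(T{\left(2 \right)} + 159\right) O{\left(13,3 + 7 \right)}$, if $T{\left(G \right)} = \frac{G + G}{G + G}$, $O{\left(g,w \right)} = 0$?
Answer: $0$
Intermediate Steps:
$T{\left(G \right)} = 1$ ($T{\left(G \right)} = \frac{2 G}{2 G} = 2 G \frac{1}{2 G} = 1$)
$\left(T{\left(2 \right)} + 159\right) O{\left(13,3 + 7 \right)} = \left(1 + 159\right) 0 = 160 \cdot 0 = 0$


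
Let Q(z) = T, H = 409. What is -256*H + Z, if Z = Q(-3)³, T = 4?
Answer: -104640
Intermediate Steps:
Q(z) = 4
Z = 64 (Z = 4³ = 64)
-256*H + Z = -256*409 + 64 = -104704 + 64 = -104640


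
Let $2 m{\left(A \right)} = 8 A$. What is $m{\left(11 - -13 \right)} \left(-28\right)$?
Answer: $-2688$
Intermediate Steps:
$m{\left(A \right)} = 4 A$ ($m{\left(A \right)} = \frac{8 A}{2} = 4 A$)
$m{\left(11 - -13 \right)} \left(-28\right) = 4 \left(11 - -13\right) \left(-28\right) = 4 \left(11 + 13\right) \left(-28\right) = 4 \cdot 24 \left(-28\right) = 96 \left(-28\right) = -2688$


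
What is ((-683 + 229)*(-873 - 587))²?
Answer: 439356865600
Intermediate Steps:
((-683 + 229)*(-873 - 587))² = (-454*(-1460))² = 662840² = 439356865600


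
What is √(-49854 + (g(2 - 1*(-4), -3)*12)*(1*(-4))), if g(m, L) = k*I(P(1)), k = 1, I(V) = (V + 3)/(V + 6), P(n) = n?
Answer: I*√2444190/7 ≈ 223.34*I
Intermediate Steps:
I(V) = (3 + V)/(6 + V)
g(m, L) = 4/7 (g(m, L) = 1*((3 + 1)/(6 + 1)) = 1*(4/7) = 4/7)
√(-49854 + (g(2 - 1*(-4), -3)*12)*(1*(-4))) = √(-49854 + ((4/7)*12)*(1*(-4))) = √(-49854 + (48/7)*(-4)) = √(-49854 - 192/7) = √(-349170/7) = I*√2444190/7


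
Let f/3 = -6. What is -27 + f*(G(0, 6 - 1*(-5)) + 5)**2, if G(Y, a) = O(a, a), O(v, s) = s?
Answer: -4635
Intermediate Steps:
f = -18 (f = 3*(-6) = -18)
G(Y, a) = a
-27 + f*(G(0, 6 - 1*(-5)) + 5)**2 = -27 - 18*((6 - 1*(-5)) + 5)**2 = -27 - 18*((6 + 5) + 5)**2 = -27 - 18*(11 + 5)**2 = -27 - 18*16**2 = -27 - 18*256 = -27 - 4608 = -4635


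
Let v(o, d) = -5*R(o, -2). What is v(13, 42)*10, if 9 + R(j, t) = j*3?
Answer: -1500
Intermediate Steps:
R(j, t) = -9 + 3*j (R(j, t) = -9 + j*3 = -9 + 3*j)
v(o, d) = 45 - 15*o (v(o, d) = -5*(-9 + 3*o) = 45 - 15*o)
v(13, 42)*10 = (45 - 15*13)*10 = (45 - 195)*10 = -150*10 = -1500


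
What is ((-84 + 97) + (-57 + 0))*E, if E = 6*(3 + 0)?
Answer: -792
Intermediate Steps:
E = 18 (E = 6*3 = 18)
((-84 + 97) + (-57 + 0))*E = ((-84 + 97) + (-57 + 0))*18 = (13 - 57)*18 = -44*18 = -792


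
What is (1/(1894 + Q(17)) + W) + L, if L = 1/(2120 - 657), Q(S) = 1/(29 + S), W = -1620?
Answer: -206491323077/127463875 ≈ -1620.0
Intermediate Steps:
L = 1/1463 ≈ 0.00068353
(1/(1894 + Q(17)) + W) + L = (1/(1894 + 1/(29 + 17)) - 1620) + 1/1463 = (1/(1894 + 1/46) - 1620) + 1/1463 = (1/(87125/46) - 1620) + 1/1463 = (46/87125 - 1620) + 1/1463 = -141142454/87125 + 1/1463 = -206491323077/127463875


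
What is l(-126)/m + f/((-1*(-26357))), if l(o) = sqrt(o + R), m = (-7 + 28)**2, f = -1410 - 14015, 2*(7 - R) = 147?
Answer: -15425/26357 + I*sqrt(770)/882 ≈ -0.58523 + 0.031461*I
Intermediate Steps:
R = -133/2 (R = 7 - 1/2*147 = 7 - 147/2 = -133/2 ≈ -66.500)
f = -15425
m = 441 (m = 21**2 = 441)
l(o) = sqrt(-133/2 + o) (l(o) = sqrt(o - 133/2) = sqrt(-133/2 + o))
l(-126)/m + f/((-1*(-26357))) = (sqrt(-266 + 4*(-126))/2)/441 - 15425/((-1*(-26357))) = (sqrt(-266 - 504)/2)*(1/441) - 15425/26357 = (sqrt(-770)/2)*(1/441) - 15425*1/26357 = ((I*sqrt(770))/2)*(1/441) - 15425/26357 = (I*sqrt(770)/2)*(1/441) - 15425/26357 = I*sqrt(770)/882 - 15425/26357 = -15425/26357 + I*sqrt(770)/882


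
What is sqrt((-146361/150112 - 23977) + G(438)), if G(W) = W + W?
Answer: I*sqrt(32535684620086)/37528 ≈ 151.99*I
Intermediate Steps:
G(W) = 2*W
sqrt((-146361/150112 - 23977) + G(438)) = sqrt((-146361/150112 - 23977) + 2*438) = sqrt((-146361*1/150112 - 23977) + 876) = sqrt((-146361/150112 - 23977) + 876) = sqrt(-3599381785/150112 + 876) = sqrt(-3467883673/150112) = I*sqrt(32535684620086)/37528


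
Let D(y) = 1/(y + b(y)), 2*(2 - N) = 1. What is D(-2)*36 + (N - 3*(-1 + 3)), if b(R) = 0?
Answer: -45/2 ≈ -22.500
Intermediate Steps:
N = 3/2 (N = 2 - ½*1 = 2 - ½ = 3/2 ≈ 1.5000)
D(y) = 1/y (D(y) = 1/(y + 0) = 1/y)
D(-2)*36 + (N - 3*(-1 + 3)) = 36/(-2) + (3/2 - 3*(-1 + 3)) = -½*36 + (3/2 - 3*2) = -18 + (3/2 - 6) = -18 - 9/2 = -45/2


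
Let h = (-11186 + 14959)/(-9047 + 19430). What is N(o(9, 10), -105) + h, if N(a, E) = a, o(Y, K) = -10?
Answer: -100057/10383 ≈ -9.6366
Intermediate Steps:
h = 3773/10383 ≈ 0.36338
N(o(9, 10), -105) + h = -10 + 3773/10383 = -100057/10383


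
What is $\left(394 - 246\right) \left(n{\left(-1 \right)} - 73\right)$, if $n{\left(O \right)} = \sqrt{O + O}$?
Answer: $-10804 + 148 i \sqrt{2} \approx -10804.0 + 209.3 i$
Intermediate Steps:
$n{\left(O \right)} = \sqrt{2} \sqrt{O}$ ($n{\left(O \right)} = \sqrt{2 O} = \sqrt{2} \sqrt{O}$)
$\left(394 - 246\right) \left(n{\left(-1 \right)} - 73\right) = \left(394 - 246\right) \left(\sqrt{2} \sqrt{-1} - 73\right) = 148 \left(\sqrt{2} i - 73\right) = 148 \left(i \sqrt{2} - 73\right) = 148 \left(-73 + i \sqrt{2}\right) = -10804 + 148 i \sqrt{2}$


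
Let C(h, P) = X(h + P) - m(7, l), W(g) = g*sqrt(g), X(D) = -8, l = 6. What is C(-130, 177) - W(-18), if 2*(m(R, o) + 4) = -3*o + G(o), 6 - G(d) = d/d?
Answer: 5/2 + 54*I*sqrt(2) ≈ 2.5 + 76.368*I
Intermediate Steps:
G(d) = 5 (G(d) = 6 - d/d = 6 - 1*1 = 6 - 1 = 5)
m(R, o) = -3/2 - 3*o/2 (m(R, o) = -4 + (-3*o + 5)/2 = -4 + (5 - 3*o)/2 = -4 + (5/2 - 3*o/2) = -3/2 - 3*o/2)
W(g) = g**(3/2)
C(h, P) = 5/2 (C(h, P) = -8 - (-3/2 - 3/2*6) = -8 - (-3/2 - 9) = -8 - 1*(-21/2) = -8 + 21/2 = 5/2)
C(-130, 177) - W(-18) = 5/2 - (-18)**(3/2) = 5/2 - (-54)*I*sqrt(2) = 5/2 + 54*I*sqrt(2)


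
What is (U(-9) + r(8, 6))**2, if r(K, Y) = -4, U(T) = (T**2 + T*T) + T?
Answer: 22201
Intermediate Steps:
U(T) = T + 2*T**2 (U(T) = (T**2 + T**2) + T = 2*T**2 + T = T + 2*T**2)
(U(-9) + r(8, 6))**2 = (-9*(1 + 2*(-9)) - 4)**2 = (-9*(1 - 18) - 4)**2 = (-9*(-17) - 4)**2 = (153 - 4)**2 = 149**2 = 22201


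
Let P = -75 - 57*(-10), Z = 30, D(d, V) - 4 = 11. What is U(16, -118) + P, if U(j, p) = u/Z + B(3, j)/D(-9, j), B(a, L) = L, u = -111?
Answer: 14771/30 ≈ 492.37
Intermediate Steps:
D(d, V) = 15 (D(d, V) = 4 + 11 = 15)
P = 495 (P = -75 + 570 = 495)
U(j, p) = -37/10 + j/15 (U(j, p) = -111/30 + j/15 = -111*1/30 + j*(1/15) = -37/10 + j/15)
U(16, -118) + P = (-37/10 + (1/15)*16) + 495 = (-37/10 + 16/15) + 495 = -79/30 + 495 = 14771/30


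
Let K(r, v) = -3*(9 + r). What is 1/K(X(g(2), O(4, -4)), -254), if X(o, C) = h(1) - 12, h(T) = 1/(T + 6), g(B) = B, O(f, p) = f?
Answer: 7/60 ≈ 0.11667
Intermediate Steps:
h(T) = 1/(6 + T)
X(o, C) = -83/7 (X(o, C) = 1/(6 + 1) - 12 = 1/7 - 12 = ⅐ - 12 = -83/7)
K(r, v) = -27 - 3*r
1/K(X(g(2), O(4, -4)), -254) = 1/(-27 - 3*(-83/7)) = 1/(-27 + 249/7) = 1/(60/7) = 7/60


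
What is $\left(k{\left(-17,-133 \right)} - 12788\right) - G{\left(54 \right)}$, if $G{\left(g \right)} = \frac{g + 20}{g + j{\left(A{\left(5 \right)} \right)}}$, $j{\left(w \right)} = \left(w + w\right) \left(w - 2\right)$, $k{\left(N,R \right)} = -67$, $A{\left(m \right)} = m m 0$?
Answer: $- \frac{347122}{27} \approx -12856.0$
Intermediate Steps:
$A{\left(m \right)} = 0$ ($A{\left(m \right)} = m^{2} \cdot 0 = 0$)
$j{\left(w \right)} = 2 w \left(-2 + w\right)$
$G{\left(g \right)} = \frac{20 + g}{g}$ ($G{\left(g \right)} = \frac{g + 20}{g + 2 \cdot 0 \left(-2 + 0\right)} = \frac{20 + g}{g + 2 \cdot 0 \left(-2\right)} = \frac{20 + g}{g + 0} = \frac{20 + g}{g}$)
$\left(k{\left(-17,-133 \right)} - 12788\right) - G{\left(54 \right)} = \left(-67 - 12788\right) - \frac{20 + 54}{54} = -12855 - \frac{1}{54} \cdot 74 = -12855 - \frac{37}{27} = - \frac{347122}{27}$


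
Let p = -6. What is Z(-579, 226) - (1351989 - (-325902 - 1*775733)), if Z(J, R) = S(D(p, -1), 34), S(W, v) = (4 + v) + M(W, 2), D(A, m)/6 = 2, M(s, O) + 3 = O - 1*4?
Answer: -2453591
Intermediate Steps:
M(s, O) = -7 + O (M(s, O) = -3 + (O - 1*4) = -3 + (O - 4) = -3 + (-4 + O) = -7 + O)
D(A, m) = 12 (D(A, m) = 6*2 = 12)
S(W, v) = -1 + v (S(W, v) = (4 + v) + (-7 + 2) = (4 + v) - 5 = -1 + v)
Z(J, R) = 33 (Z(J, R) = -1 + 34 = 33)
Z(-579, 226) - (1351989 - (-325902 - 1*775733)) = 33 - (1351989 - (-325902 - 1*775733)) = 33 - (1351989 - (-325902 - 775733)) = 33 - (1351989 - 1*(-1101635)) = 33 - (1351989 + 1101635) = 33 - 1*2453624 = 33 - 2453624 = -2453591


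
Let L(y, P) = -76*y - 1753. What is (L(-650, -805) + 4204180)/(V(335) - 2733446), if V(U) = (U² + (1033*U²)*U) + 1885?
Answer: 4251827/38833403039 ≈ 0.00010949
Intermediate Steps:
L(y, P) = -1753 - 76*y
V(U) = 1885 + U² + 1033*U³ (V(U) = (U² + 1033*U³) + 1885 = 1885 + U² + 1033*U³)
(L(-650, -805) + 4204180)/(V(335) - 2733446) = ((-1753 - 76*(-650)) + 4204180)/((1885 + 335² + 1033*335³) - 2733446) = ((-1753 + 49400) + 4204180)/((1885 + 112225 + 1033*37595375) - 2733446) = (47647 + 4204180)/((1885 + 112225 + 38836022375) - 2733446) = 4251827/(38836136485 - 2733446) = 4251827/38833403039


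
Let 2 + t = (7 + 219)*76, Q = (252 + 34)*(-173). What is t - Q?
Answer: 66652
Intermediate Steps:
Q = -49478 (Q = 286*(-173) = -49478)
t = 17174 (t = -2 + (7 + 219)*76 = -2 + 226*76 = -2 + 17176 = 17174)
t - Q = 17174 - 1*(-49478) = 17174 + 49478 = 66652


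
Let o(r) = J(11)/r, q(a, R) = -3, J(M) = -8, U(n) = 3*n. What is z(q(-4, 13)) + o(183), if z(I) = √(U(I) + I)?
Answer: -8/183 + 2*I*√3 ≈ -0.043716 + 3.4641*I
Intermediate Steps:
o(r) = -8/r
z(I) = 2*√I (z(I) = √(3*I + I) = √(4*I) = 2*√I)
z(q(-4, 13)) + o(183) = 2*√(-3) - 8/183 = 2*(I*√3) - 8*1/183 = 2*I*√3 - 8/183 = -8/183 + 2*I*√3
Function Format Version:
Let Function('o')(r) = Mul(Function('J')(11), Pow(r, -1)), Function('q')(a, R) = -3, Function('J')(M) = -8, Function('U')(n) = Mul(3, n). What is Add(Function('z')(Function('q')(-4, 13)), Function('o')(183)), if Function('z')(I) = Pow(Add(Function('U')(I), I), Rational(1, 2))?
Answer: Add(Rational(-8, 183), Mul(2, I, Pow(3, Rational(1, 2)))) ≈ Add(-0.043716, Mul(3.4641, I))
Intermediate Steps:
Function('o')(r) = Mul(-8, Pow(r, -1))
Function('z')(I) = Mul(2, Pow(I, Rational(1, 2))) (Function('z')(I) = Pow(Add(Mul(3, I), I), Rational(1, 2)) = Pow(Mul(4, I), Rational(1, 2)) = Mul(2, Pow(I, Rational(1, 2))))
Add(Function('z')(Function('q')(-4, 13)), Function('o')(183)) = Add(Mul(2, Pow(-3, Rational(1, 2))), Mul(-8, Pow(183, -1))) = Add(Mul(2, Mul(I, Pow(3, Rational(1, 2)))), Mul(-8, Rational(1, 183))) = Add(Mul(2, I, Pow(3, Rational(1, 2))), Rational(-8, 183)) = Add(Rational(-8, 183), Mul(2, I, Pow(3, Rational(1, 2))))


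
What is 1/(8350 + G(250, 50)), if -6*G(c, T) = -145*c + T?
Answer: 3/43150 ≈ 6.9525e-5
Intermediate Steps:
G(c, T) = -T/6 + 145*c/6 (G(c, T) = -(-145*c + T)/6 = -(T - 145*c)/6 = -T/6 + 145*c/6)
1/(8350 + G(250, 50)) = 1/(8350 + (-⅙*50 + (145/6)*250)) = 1/(8350 + (-25/3 + 18125/3)) = 1/(8350 + 18100/3) = 1/(43150/3) = 3/43150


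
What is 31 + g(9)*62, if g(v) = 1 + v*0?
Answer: 93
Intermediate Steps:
g(v) = 1 (g(v) = 1 + 0 = 1)
31 + g(9)*62 = 31 + 1*62 = 31 + 62 = 93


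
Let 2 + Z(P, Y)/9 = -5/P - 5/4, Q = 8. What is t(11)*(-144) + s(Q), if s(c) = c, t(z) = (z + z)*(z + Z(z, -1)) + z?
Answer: 69200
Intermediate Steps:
Z(P, Y) = -117/4 - 45/P (Z(P, Y) = -18 + 9*(-5/P - 5/4) = -18 + 9*(-5/4 - 5/P) = -18 + (-45/4 - 45/P) = -117/4 - 45/P)
t(z) = z + 2*z*(-117/4 + z - 45/z) (t(z) = (z + z)*(z + (-117/4 - 45/z)) + z = (2*z)*(-117/4 + z - 45/z) + z = 2*z*(-117/4 + z - 45/z) + z = z + 2*z*(-117/4 + z - 45/z))
t(11)*(-144) + s(Q) = (-90 + 2*11² - 115/2*11)*(-144) + 8 = (-90 + 2*121 - 1265/2)*(-144) + 8 = (-90 + 242 - 1265/2)*(-144) + 8 = -961/2*(-144) + 8 = 69192 + 8 = 69200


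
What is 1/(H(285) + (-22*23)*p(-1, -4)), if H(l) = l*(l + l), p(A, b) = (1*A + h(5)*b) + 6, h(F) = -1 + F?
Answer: 1/168016 ≈ 5.9518e-6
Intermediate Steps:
p(A, b) = 6 + A + 4*b (p(A, b) = (1*A + (-1 + 5)*b) + 6 = (A + 4*b) + 6 = 6 + A + 4*b)
H(l) = 2*l² (H(l) = l*(2*l) = 2*l²)
1/(H(285) + (-22*23)*p(-1, -4)) = 1/(2*285² + (-22*23)*(6 - 1 + 4*(-4))) = 1/(2*81225 - 506*(6 - 1 - 16)) = 1/(162450 - 506*(-11)) = 1/(162450 + 5566) = 1/168016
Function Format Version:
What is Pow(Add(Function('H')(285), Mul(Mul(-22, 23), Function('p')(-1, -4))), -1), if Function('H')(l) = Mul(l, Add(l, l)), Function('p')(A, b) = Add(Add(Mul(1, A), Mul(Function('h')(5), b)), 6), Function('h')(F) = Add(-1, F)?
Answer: Rational(1, 168016) ≈ 5.9518e-6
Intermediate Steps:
Function('p')(A, b) = Add(6, A, Mul(4, b)) (Function('p')(A, b) = Add(Add(Mul(1, A), Mul(Add(-1, 5), b)), 6) = Add(Add(A, Mul(4, b)), 6) = Add(6, A, Mul(4, b)))
Function('H')(l) = Mul(2, Pow(l, 2)) (Function('H')(l) = Mul(l, Mul(2, l)) = Mul(2, Pow(l, 2)))
Pow(Add(Function('H')(285), Mul(Mul(-22, 23), Function('p')(-1, -4))), -1) = Pow(Add(Mul(2, Pow(285, 2)), Mul(Mul(-22, 23), Add(6, -1, Mul(4, -4)))), -1) = Pow(Add(Mul(2, 81225), Mul(-506, Add(6, -1, -16))), -1) = Pow(Add(162450, Mul(-506, -11)), -1) = Pow(Add(162450, 5566), -1) = Pow(168016, -1) = Rational(1, 168016)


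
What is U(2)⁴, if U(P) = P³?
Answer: 4096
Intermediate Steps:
U(2)⁴ = (2³)⁴ = 8⁴ = 4096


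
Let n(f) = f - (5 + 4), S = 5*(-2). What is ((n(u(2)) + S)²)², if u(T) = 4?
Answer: 50625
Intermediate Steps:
S = -10
n(f) = -9 + f (n(f) = f - 1*9 = f - 9 = -9 + f)
((n(u(2)) + S)²)² = (((-9 + 4) - 10)²)² = ((-5 - 10)²)² = ((-15)²)² = 225² = 50625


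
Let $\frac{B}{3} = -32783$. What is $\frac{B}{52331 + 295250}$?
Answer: $- \frac{98349}{347581} \approx -0.28295$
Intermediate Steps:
$B = -98349$ ($B = 3 \left(-32783\right) = -98349$)
$\frac{B}{52331 + 295250} = - \frac{98349}{52331 + 295250} = - \frac{98349}{347581}$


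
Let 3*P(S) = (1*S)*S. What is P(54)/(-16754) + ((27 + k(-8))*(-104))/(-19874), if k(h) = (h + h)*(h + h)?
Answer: 118446550/83242249 ≈ 1.4229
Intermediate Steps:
k(h) = 4*h² (k(h) = (2*h)*(2*h) = 4*h²)
P(S) = S²/3 (P(S) = ((1*S)*S)/3 = (S*S)/3 = S²/3)
P(54)/(-16754) + ((27 + k(-8))*(-104))/(-19874) = ((⅓)*54²)/(-16754) + ((27 + 4*(-8)²)*(-104))/(-19874) = ((⅓)*2916)*(-1/16754) + ((27 + 4*64)*(-104))*(-1/19874) = 972*(-1/16754) + ((27 + 256)*(-104))*(-1/19874) = -486/8377 + (283*(-104))*(-1/19874) = -486/8377 - 29432*(-1/19874) = -486/8377 + 14716/9937 = 118446550/83242249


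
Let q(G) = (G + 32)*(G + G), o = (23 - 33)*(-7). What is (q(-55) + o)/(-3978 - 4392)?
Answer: -260/837 ≈ -0.31063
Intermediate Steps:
o = 70 (o = -10*(-7) = 70)
q(G) = 2*G*(32 + G) (q(G) = (32 + G)*(2*G) = 2*G*(32 + G))
(q(-55) + o)/(-3978 - 4392) = (2*(-55)*(32 - 55) + 70)/(-3978 - 4392) = (2*(-55)*(-23) + 70)/(-8370) = (2530 + 70)*(-1/8370) = 2600*(-1/8370) = -260/837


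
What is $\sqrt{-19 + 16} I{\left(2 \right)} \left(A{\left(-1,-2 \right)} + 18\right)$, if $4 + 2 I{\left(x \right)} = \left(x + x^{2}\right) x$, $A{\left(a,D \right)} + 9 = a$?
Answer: $32 i \sqrt{3} \approx 55.426 i$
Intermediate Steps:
$A{\left(a,D \right)} = -9 + a$
$I{\left(x \right)} = -2 + \frac{x \left(x + x^{2}\right)}{2}$ ($I{\left(x \right)} = -2 + \frac{\left(x + x^{2}\right) x}{2} = -2 + \frac{x \left(x + x^{2}\right)}{2}$)
$\sqrt{-19 + 16} I{\left(2 \right)} \left(A{\left(-1,-2 \right)} + 18\right) = \sqrt{-19 + 16} \left(-2 + \frac{2^{2}}{2} + \frac{2^{3}}{2}\right) \left(\left(-9 - 1\right) + 18\right) = \sqrt{-3} \left(-2 + \frac{1}{2} \cdot 4 + \frac{1}{2} \cdot 8\right) \left(-10 + 18\right) = i \sqrt{3} \left(-2 + 2 + 4\right) 8 = i \sqrt{3} \cdot 4 \cdot 8 = 4 i \sqrt{3} \cdot 8 = 32 i \sqrt{3}$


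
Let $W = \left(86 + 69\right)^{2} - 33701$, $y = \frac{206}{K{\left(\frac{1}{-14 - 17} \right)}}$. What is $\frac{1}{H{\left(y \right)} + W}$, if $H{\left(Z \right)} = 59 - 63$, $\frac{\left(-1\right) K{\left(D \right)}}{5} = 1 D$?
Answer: $- \frac{1}{9680} \approx -0.00010331$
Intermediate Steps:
$K{\left(D \right)} = - 5 D$ ($K{\left(D \right)} = - 5 \cdot 1 D = - 5 D$)
$y = \frac{6386}{5}$ ($y = \frac{206}{\left(-5\right) \frac{1}{-14 - 17}} = \frac{206}{\left(-5\right) \frac{1}{-31}} = \frac{206}{\left(-5\right) \left(- \frac{1}{31}\right)} = \frac{206}{\frac{5}{31}} = 206 \cdot \frac{31}{5} = \frac{6386}{5} \approx 1277.2$)
$H{\left(Z \right)} = -4$
$W = -9676$ ($W = 155^{2} - 33701 = 24025 - 33701 = -9676$)
$\frac{1}{H{\left(y \right)} + W} = \frac{1}{-4 - 9676} = \frac{1}{-9680} = - \frac{1}{9680}$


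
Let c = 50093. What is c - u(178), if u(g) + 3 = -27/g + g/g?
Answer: 8916937/178 ≈ 50095.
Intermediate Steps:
u(g) = -2 - 27/g (u(g) = -3 + (-27/g + g/g) = -3 + (-27/g + 1) = -3 + (1 - 27/g) = -2 - 27/g)
c - u(178) = 50093 - (-2 - 27/178) = 50093 - 1*(-383/178) = 50093 + 383/178 = 8916937/178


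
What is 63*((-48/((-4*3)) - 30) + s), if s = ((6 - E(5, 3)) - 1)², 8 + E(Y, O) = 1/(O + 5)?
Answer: 563535/64 ≈ 8805.2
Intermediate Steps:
E(Y, O) = -8 + 1/(5 + O) (E(Y, O) = -8 + 1/(O + 5) = -8 + 1/(5 + O))
s = 10609/64 (s = ((6 - (-39 - 8*3)/(5 + 3)) - 1)² = ((6 - (-39 - 24)/8) - 1)² = ((6 - (-63)/8) - 1)² = ((6 - 1*(-63/8)) - 1)² = ((6 + 63/8) - 1)² = (111/8 - 1)² = (103/8)² = 10609/64 ≈ 165.77)
63*((-48/((-4*3)) - 30) + s) = 63*((-48/((-4*3)) - 30) + 10609/64) = 63*((-48/(-12) - 30) + 10609/64) = 63*((-48*(-1/12) - 30) + 10609/64) = 63*((4 - 30) + 10609/64) = 63*(-26 + 10609/64) = 63*(8945/64) = 563535/64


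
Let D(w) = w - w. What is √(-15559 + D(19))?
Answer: I*√15559 ≈ 124.74*I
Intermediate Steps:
D(w) = 0
√(-15559 + D(19)) = √(-15559 + 0) = √(-15559) = I*√15559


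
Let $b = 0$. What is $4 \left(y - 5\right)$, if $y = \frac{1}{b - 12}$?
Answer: $- \frac{61}{3} \approx -20.333$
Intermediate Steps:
$y = - \frac{1}{12}$ ($y = \frac{1}{0 - 12} = \frac{1}{-12} = - \frac{1}{12} \approx -0.083333$)
$4 \left(y - 5\right) = 4 \left(- \frac{1}{12} - 5\right) = 4 \left(- \frac{61}{12}\right) = - \frac{61}{3}$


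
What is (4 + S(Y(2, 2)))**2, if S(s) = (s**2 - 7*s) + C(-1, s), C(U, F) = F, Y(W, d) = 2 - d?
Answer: 16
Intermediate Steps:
S(s) = s**2 - 6*s (S(s) = (s**2 - 7*s) + s = s**2 - 6*s)
(4 + S(Y(2, 2)))**2 = (4 + (2 - 1*2)*(-6 + (2 - 1*2)))**2 = (4 + (2 - 2)*(-6 + (2 - 2)))**2 = (4 + 0*(-6 + 0))**2 = (4 + 0*(-6))**2 = (4 + 0)**2 = 4**2 = 16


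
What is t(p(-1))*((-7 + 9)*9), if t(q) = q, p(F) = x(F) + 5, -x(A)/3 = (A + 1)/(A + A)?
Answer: 90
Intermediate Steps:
x(A) = -3*(1 + A)/(2*A) (x(A) = -3*(A + 1)/(A + A) = -3*(1 + A)/(2*A))
p(F) = 5 + 3*(-1 - F)/(2*F) (p(F) = 3*(-1 - F)/(2*F) + 5 = 5 + 3*(-1 - F)/(2*F))
t(p(-1))*((-7 + 9)*9) = ((1/2)*(-3 + 7*(-1))/(-1))*((-7 + 9)*9) = ((1/2)*(-1)*(-3 - 7))*(2*9) = ((1/2)*(-1)*(-10))*18 = 5*18 = 90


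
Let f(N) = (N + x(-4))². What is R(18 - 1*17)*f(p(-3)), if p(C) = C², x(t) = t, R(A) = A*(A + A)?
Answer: 50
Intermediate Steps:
R(A) = 2*A² (R(A) = A*(2*A) = 2*A²)
f(N) = (-4 + N)² (f(N) = (N - 4)² = (-4 + N)²)
R(18 - 1*17)*f(p(-3)) = (2*(18 - 1*17)²)*(-4 + (-3)²)² = (2*(18 - 17)²)*(-4 + 9)² = (2*1²)*5² = (2*1)*25 = 2*25 = 50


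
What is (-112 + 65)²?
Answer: 2209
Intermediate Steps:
(-112 + 65)² = (-47)² = 2209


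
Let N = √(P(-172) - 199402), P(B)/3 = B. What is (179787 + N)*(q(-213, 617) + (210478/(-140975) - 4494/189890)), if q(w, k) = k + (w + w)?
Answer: 91195511272563366/2676974275 + 507241965618*I*√199918/2676974275 ≈ 3.4067e+7 + 84722.0*I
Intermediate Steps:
P(B) = 3*B
N = I*√199918 (N = √(3*(-172) - 199402) = √(-516 - 199402) = √(-199918) = I*√199918 ≈ 447.12*I)
q(w, k) = k + 2*w
(179787 + N)*(q(-213, 617) + (210478/(-140975) - 4494/189890)) = (179787 + I*√199918)*((617 + 2*(-213)) + (210478/(-140975) - 4494/189890)) = (179787 + I*√199918)*((617 - 426) + (210478*(-1/140975) - 4494*1/189890)) = (179787 + I*√199918)*(191 + (-210478/140975 - 2247/94945)) = (179787 + I*√199918)*(191 - 4060120907/2676974275) = (179787 + I*√199918)*(507241965618/2676974275) = 91195511272563366/2676974275 + 507241965618*I*√199918/2676974275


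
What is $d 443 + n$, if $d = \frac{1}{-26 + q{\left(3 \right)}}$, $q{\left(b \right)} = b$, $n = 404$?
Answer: $\frac{8849}{23} \approx 384.74$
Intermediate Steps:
$d = - \frac{1}{23}$ ($d = \frac{1}{-26 + 3} = \frac{1}{-23} = - \frac{1}{23} \approx -0.043478$)
$d 443 + n = \left(- \frac{1}{23}\right) 443 + 404 = - \frac{443}{23} + 404 = \frac{8849}{23}$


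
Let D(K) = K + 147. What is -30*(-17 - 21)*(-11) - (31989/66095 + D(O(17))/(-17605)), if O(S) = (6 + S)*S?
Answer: -2918420528747/232720495 ≈ -12540.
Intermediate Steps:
O(S) = S*(6 + S)
D(K) = 147 + K
-30*(-17 - 21)*(-11) - (31989/66095 + D(O(17))/(-17605)) = -30*(-17 - 21)*(-11) - (31989/66095 + (147 + 17*(6 + 17))/(-17605)) = -30*(-38)*(-11) - (31989*(1/66095) + (147 + 17*23)*(-1/17605)) = 1140*(-11) - (31989/66095 + (147 + 391)*(-1/17605)) = -12540 - (31989/66095 + 538*(-1/17605)) = -12540 - (31989/66095 - 538/17605) = -12540 - 1*105521447/232720495 = -12540 - 105521447/232720495 = -2918420528747/232720495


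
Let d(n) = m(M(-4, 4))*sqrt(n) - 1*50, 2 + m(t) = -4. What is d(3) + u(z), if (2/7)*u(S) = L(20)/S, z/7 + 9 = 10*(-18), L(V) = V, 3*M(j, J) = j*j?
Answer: -9460/189 - 6*sqrt(3) ≈ -60.445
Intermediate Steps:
M(j, J) = j**2/3 (M(j, J) = (j*j)/3 = j**2/3)
m(t) = -6 (m(t) = -2 - 4 = -6)
d(n) = -50 - 6*sqrt(n) (d(n) = -6*sqrt(n) - 1*50 = -6*sqrt(n) - 50 = -50 - 6*sqrt(n))
z = -1323 (z = -63 + 7*(10*(-18)) = -63 + 7*(-180) = -63 - 1260 = -1323)
u(S) = 70/S (u(S) = 7*(20/S)/2 = 70/S)
d(3) + u(z) = (-50 - 6*sqrt(3)) + 70/(-1323) = (-50 - 6*sqrt(3)) + 70*(-1/1323) = (-50 - 6*sqrt(3)) - 10/189 = -9460/189 - 6*sqrt(3)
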